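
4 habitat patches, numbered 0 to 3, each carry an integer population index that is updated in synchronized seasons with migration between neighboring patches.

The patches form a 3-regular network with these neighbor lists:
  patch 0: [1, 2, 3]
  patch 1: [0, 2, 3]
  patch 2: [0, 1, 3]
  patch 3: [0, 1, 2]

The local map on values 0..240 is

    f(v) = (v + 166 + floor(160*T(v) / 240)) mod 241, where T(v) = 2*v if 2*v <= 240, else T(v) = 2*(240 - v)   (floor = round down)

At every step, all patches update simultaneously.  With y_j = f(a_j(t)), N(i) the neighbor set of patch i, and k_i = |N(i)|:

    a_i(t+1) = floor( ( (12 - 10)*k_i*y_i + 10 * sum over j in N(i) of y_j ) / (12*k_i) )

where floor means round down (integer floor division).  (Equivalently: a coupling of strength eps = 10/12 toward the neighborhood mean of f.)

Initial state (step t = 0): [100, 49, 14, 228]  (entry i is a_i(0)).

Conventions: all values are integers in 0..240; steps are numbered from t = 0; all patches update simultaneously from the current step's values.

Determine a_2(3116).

Answer: a_2(3116) = 184
Key observation: The state at step 5, [183, 183, 183, 183], reappears at step 7: the system is in a cycle of period 2 from step 5 on.  Therefore the state at step 3116 equals the state at step 5 + ((3116 - 5) mod 2) = 6, which is [184, 184, 184, 184].

Derivation:
t=0: [100, 49, 14, 228]
t=1: [139, 152, 134, 137]
t=2: [197, 198, 197, 197]
t=3: [179, 179, 179, 179]
t=4: [185, 185, 185, 185]
t=5: [183, 183, 183, 183]
t=6: [184, 184, 184, 184]
t=7: [183, 183, 183, 183]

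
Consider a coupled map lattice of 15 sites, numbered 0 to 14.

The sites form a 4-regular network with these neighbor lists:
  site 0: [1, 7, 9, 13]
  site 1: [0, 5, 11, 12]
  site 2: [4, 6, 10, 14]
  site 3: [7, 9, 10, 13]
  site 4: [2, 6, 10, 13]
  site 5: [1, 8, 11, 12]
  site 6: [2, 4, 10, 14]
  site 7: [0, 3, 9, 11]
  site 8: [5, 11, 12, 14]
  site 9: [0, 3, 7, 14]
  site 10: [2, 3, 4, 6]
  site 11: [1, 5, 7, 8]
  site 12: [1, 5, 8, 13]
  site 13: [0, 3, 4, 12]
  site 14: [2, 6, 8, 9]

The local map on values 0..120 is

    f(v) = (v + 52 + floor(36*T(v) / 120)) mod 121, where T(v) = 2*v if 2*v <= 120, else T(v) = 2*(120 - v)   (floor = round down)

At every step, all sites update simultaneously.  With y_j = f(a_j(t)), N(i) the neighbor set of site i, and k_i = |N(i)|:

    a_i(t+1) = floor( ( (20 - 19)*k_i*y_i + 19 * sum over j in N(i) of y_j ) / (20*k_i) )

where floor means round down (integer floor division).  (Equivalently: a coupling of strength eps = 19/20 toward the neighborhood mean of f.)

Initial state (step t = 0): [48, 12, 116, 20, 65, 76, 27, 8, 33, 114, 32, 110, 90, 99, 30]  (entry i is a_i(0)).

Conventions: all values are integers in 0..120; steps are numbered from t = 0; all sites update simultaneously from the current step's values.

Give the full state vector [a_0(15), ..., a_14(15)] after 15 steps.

Answer: [109, 15, 59, 89, 38, 57, 59, 64, 40, 88, 58, 82, 82, 64, 62]

Derivation:
t=0: [48, 12, 116, 20, 65, 76, 27, 8, 33, 114, 32, 110, 90, 99, 30]
t=1: [53, 33, 80, 65, 70, 63, 71, 47, 57, 62, 66, 66, 61, 39, 75]
t=2: [60, 28, 31, 43, 51, 44, 31, 24, 28, 21, 31, 39, 65, 29, 28]
t=3: [88, 45, 78, 94, 95, 79, 78, 86, 61, 83, 84, 72, 70, 49, 95]
t=4: [22, 31, 37, 30, 28, 23, 37, 36, 33, 38, 37, 25, 18, 36, 33]
t=5: [106, 87, 105, 109, 109, 93, 105, 98, 91, 100, 104, 100, 99, 91, 109]
t=6: [40, 42, 45, 42, 43, 40, 45, 44, 42, 44, 45, 39, 38, 44, 43]
t=7: [34, 114, 58, 7, 8, 116, 58, 83, 115, 84, 58, 90, 89, 110, 35]
t=8: [44, 57, 52, 36, 30, 43, 52, 59, 58, 76, 42, 45, 47, 66, 36]
t=9: [25, 31, 81, 54, 46, 18, 81, 35, 57, 59, 62, 45, 46, 52, 25]
t=10: [63, 47, 39, 42, 26, 34, 39, 37, 43, 74, 22, 74, 51, 28, 32]
t=11: [59, 42, 99, 83, 102, 45, 99, 55, 66, 87, 108, 83, 78, 64, 95]
t=12: [49, 29, 42, 32, 39, 51, 42, 32, 28, 30, 41, 42, 44, 34, 37]
t=13: [97, 38, 115, 106, 115, 75, 115, 83, 62, 82, 113, 79, 74, 59, 108]
t=14: [51, 38, 48, 36, 43, 50, 48, 38, 35, 41, 48, 51, 48, 40, 40]
t=15: [109, 15, 59, 89, 38, 57, 59, 64, 40, 88, 58, 82, 82, 64, 62]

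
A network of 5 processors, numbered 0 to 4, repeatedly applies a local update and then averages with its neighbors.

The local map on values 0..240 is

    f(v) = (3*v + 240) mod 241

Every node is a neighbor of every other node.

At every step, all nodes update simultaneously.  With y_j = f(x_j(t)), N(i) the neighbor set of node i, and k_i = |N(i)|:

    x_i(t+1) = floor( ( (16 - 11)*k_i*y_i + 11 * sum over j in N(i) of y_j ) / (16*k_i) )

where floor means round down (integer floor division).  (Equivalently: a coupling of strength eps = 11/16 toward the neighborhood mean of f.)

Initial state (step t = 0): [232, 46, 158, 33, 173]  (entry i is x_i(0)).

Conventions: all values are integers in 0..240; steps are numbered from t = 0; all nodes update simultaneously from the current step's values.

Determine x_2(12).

Answer: x_2(12) = 32

Derivation:
t=0: [232, 46, 158, 33, 173]
t=1: [153, 142, 155, 136, 128]
t=2: [190, 186, 191, 183, 180]
t=3: [76, 75, 77, 73, 72]
t=4: [223, 222, 223, 222, 221]
t=5: [183, 183, 183, 183, 183]
t=6: [66, 66, 66, 66, 66]
t=7: [197, 197, 197, 197, 197]
t=8: [108, 108, 108, 108, 108]
t=9: [82, 82, 82, 82, 82]
t=10: [4, 4, 4, 4, 4]
t=11: [11, 11, 11, 11, 11]
t=12: [32, 32, 32, 32, 32]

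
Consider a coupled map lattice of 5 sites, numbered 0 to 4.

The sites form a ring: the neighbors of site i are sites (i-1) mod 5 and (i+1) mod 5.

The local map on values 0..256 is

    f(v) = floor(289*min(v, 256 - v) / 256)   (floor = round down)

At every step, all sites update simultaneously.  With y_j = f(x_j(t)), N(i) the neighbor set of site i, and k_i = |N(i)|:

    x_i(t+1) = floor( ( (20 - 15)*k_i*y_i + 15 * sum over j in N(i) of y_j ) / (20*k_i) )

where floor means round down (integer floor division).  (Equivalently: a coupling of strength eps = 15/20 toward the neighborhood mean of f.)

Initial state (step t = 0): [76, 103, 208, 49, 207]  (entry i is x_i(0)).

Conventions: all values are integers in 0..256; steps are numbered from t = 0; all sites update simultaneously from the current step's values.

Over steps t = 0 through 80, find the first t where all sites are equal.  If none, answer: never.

Answer: 7
Key observation: Synchronization is absorbing here: once all sites are equal they stay equal, and step 7 is the first all-equal step.

Derivation:
t=0: [76, 103, 208, 49, 207]  (not all equal)
t=1: [85, 81, 77, 54, 66]  (not all equal)
t=2: [85, 90, 78, 75, 76]  (not all equal)
t=3: [93, 93, 91, 85, 88]  (not all equal)
t=4: [102, 103, 100, 99, 99]  (not all equal)
t=5: [113, 114, 113, 111, 112]  (not all equal)
t=6: [127, 127, 126, 126, 126]  (not all equal)
t=7: [142, 142, 142, 142, 142]  (all equal)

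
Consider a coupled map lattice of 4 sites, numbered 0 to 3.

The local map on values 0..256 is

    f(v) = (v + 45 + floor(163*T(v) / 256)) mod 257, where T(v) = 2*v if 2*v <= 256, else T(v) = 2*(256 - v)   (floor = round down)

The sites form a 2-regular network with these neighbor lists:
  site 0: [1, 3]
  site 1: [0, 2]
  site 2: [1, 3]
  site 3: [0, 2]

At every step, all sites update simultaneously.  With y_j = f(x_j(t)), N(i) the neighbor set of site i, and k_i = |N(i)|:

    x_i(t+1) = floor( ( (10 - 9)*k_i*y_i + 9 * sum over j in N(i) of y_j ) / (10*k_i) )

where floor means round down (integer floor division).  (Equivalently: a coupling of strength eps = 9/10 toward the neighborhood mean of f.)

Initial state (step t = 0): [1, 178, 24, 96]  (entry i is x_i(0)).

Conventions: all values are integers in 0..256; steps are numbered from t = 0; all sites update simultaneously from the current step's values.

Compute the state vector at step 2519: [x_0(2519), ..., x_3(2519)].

Simulating step by step:
t=0: [1, 178, 24, 96]
t=1: [36, 72, 41, 66]
t=2: [193, 139, 195, 138]
t=3: [74, 61, 73, 62]
t=4: [186, 208, 186, 208]
t=5: [57, 62, 57, 62]
t=6: [183, 175, 183, 175]
t=7: [65, 63, 65, 63]
t=8: [188, 191, 188, 191]
t=9: [61, 61, 61, 61]
t=10: [183, 183, 183, 183]
t=11: [63, 63, 63, 63]
t=12: [188, 188, 188, 188]
t=13: [62, 62, 62, 62]
t=14: [185, 185, 185, 185]
t=15: [63, 63, 63, 63]

Answer: [63, 63, 63, 63]
Key observation: The state at step 11, [63, 63, 63, 63], reappears at step 15: the system is in a cycle of period 4 from step 11 on.  Therefore the state at step 2519 equals the state at step 11 + ((2519 - 11) mod 4) = 11, which is [63, 63, 63, 63].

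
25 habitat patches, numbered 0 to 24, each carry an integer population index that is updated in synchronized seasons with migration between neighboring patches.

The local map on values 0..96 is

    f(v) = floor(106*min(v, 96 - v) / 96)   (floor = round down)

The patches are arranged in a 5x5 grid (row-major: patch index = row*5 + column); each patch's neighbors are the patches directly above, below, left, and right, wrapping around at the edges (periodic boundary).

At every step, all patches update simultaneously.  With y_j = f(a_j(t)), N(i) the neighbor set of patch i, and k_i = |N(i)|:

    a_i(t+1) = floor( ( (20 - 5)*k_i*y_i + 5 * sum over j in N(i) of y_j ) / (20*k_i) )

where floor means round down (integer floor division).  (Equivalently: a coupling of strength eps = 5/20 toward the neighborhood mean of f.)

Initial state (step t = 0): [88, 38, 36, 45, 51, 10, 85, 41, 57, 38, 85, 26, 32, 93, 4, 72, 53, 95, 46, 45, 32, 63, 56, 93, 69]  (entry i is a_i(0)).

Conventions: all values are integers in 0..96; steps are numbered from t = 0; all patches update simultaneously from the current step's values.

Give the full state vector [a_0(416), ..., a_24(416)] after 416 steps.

Answer: [51, 50, 48, 49, 51, 52, 51, 50, 50, 51, 51, 51, 52, 50, 50, 50, 50, 50, 48, 50, 51, 50, 49, 50, 52]
Key observation: The state at step 14, [51, 50, 48, 49, 51, 52, 51, 50, 50, 51, 51, 51, 52, 50, 50, 50, 50, 50, 48, 50, 51, 50, 49, 50, 52], reappears at step 16: the system is in a cycle of period 2 from step 14 on.  Therefore the state at step 416 equals the state at step 14 + ((416 - 14) mod 2) = 14, which is [51, 50, 48, 49, 51, 52, 51, 50, 50, 51, 51, 51, 52, 50, 50, 50, 50, 50, 48, 50, 51, 50, 49, 50, 52].

Derivation:
t=0: [88, 38, 36, 45, 51, 10, 85, 41, 57, 38, 85, 26, 32, 93, 4, 72, 53, 95, 46, 45, 32, 63, 56, 93, 69]
t=1: [14, 36, 40, 45, 44, 12, 16, 41, 40, 37, 13, 27, 31, 10, 9, 28, 40, 11, 41, 43, 32, 37, 37, 13, 30]
t=2: [19, 36, 43, 46, 44, 15, 20, 42, 42, 37, 15, 28, 31, 16, 13, 31, 39, 19, 39, 42, 33, 39, 36, 20, 33]
t=3: [23, 37, 46, 47, 45, 18, 24, 43, 44, 37, 17, 29, 32, 21, 17, 34, 40, 24, 38, 42, 35, 42, 37, 27, 36]
t=4: [27, 39, 48, 49, 46, 21, 28, 45, 46, 38, 20, 31, 34, 26, 21, 36, 41, 29, 38, 42, 37, 44, 39, 32, 39]
t=5: [31, 42, 51, 50, 47, 24, 31, 47, 48, 39, 23, 33, 36, 30, 25, 38, 43, 34, 39, 43, 39, 46, 42, 37, 42]
t=6: [35, 44, 48, 49, 49, 28, 35, 49, 50, 42, 26, 36, 39, 34, 29, 40, 45, 38, 42, 45, 42, 48, 45, 41, 45]
t=7: [39, 47, 52, 50, 49, 31, 39, 49, 49, 44, 30, 39, 42, 38, 34, 43, 47, 42, 45, 47, 46, 51, 48, 45, 48]
t=8: [43, 49, 48, 49, 50, 35, 43, 50, 50, 46, 34, 43, 45, 42, 38, 46, 49, 46, 48, 49, 49, 49, 51, 49, 52]
t=9: [47, 50, 52, 51, 49, 39, 46, 49, 49, 48, 38, 46, 48, 46, 42, 49, 50, 50, 52, 50, 50, 50, 49, 50, 48]
t=10: [50, 49, 48, 49, 51, 44, 49, 50, 50, 51, 42, 49, 52, 49, 46, 50, 50, 50, 48, 49, 50, 50, 50, 50, 52]
t=11: [49, 51, 52, 50, 49, 48, 50, 50, 50, 49, 46, 50, 48, 50, 49, 49, 50, 50, 52, 50, 49, 50, 50, 50, 48]
t=12: [51, 49, 48, 49, 51, 52, 50, 50, 50, 51, 50, 50, 52, 50, 50, 50, 50, 50, 48, 50, 51, 50, 49, 50, 52]
t=13: [49, 50, 52, 50, 49, 48, 49, 50, 50, 49, 49, 49, 48, 50, 49, 49, 50, 50, 52, 50, 49, 50, 50, 50, 48]
t=14: [51, 50, 48, 49, 51, 52, 51, 50, 50, 51, 51, 51, 52, 50, 50, 50, 50, 50, 48, 50, 51, 50, 49, 50, 52]
t=15: [49, 50, 52, 50, 49, 48, 49, 50, 50, 49, 49, 49, 48, 50, 49, 49, 49, 50, 52, 50, 49, 50, 50, 50, 48]
t=16: [51, 50, 48, 49, 51, 52, 51, 50, 50, 51, 51, 51, 52, 50, 50, 50, 50, 50, 48, 50, 51, 50, 49, 50, 52]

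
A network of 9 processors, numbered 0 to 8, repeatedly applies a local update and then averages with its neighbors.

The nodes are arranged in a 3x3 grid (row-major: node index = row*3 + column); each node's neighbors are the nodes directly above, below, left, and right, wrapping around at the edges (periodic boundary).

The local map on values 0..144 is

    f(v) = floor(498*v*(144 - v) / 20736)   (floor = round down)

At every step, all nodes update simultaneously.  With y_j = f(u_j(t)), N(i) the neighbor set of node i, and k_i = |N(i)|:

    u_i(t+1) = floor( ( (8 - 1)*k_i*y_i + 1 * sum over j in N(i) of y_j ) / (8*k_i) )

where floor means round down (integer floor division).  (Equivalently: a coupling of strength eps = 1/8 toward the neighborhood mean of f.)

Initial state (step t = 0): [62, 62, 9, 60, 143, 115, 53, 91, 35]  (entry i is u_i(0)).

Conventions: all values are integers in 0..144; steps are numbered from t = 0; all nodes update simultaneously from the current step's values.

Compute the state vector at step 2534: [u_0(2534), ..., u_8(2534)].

Simulating step by step:
t=0: [62, 62, 9, 60, 143, 115, 53, 91, 35]
t=1: [118, 115, 38, 115, 16, 77, 114, 110, 90]
t=2: [74, 79, 96, 80, 54, 118, 82, 88, 113]
t=3: [123, 122, 108, 120, 115, 77, 120, 117, 86]
t=4: [63, 65, 92, 70, 80, 118, 70, 76, 115]
t=5: [121, 122, 112, 122, 120, 77, 122, 122, 83]
t=6: [66, 64, 86, 66, 70, 118, 65, 65, 116]
t=7: [122, 122, 116, 121, 122, 77, 121, 121, 81]
t=8: [64, 64, 79, 67, 65, 117, 67, 67, 117]
t=9: [122, 122, 119, 121, 121, 79, 121, 121, 79]
t=10: [64, 64, 73, 67, 67, 117, 67, 67, 117]
t=11: [122, 122, 120, 121, 121, 79, 121, 121, 79]
t=12: [64, 64, 72, 67, 67, 117, 67, 67, 117]
t=13: [122, 122, 120, 121, 121, 79, 121, 121, 79]

Answer: [64, 64, 72, 67, 67, 117, 67, 67, 117]
Key observation: The state at step 11, [122, 122, 120, 121, 121, 79, 121, 121, 79], reappears at step 13: the system is in a cycle of period 2 from step 11 on.  Therefore the state at step 2534 equals the state at step 11 + ((2534 - 11) mod 2) = 12, which is [64, 64, 72, 67, 67, 117, 67, 67, 117].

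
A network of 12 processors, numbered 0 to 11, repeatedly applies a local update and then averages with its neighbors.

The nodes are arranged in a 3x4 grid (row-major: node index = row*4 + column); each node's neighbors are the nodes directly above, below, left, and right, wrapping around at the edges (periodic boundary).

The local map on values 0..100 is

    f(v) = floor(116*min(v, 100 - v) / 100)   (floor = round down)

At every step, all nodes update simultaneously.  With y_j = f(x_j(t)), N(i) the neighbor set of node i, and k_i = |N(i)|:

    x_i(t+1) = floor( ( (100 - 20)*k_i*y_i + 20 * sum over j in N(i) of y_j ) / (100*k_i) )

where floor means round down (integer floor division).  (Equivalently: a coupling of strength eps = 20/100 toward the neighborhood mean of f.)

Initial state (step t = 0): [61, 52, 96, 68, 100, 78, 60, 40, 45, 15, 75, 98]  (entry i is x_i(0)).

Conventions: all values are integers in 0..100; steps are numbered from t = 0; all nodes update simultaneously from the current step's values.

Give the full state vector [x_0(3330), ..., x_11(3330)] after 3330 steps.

Answer: [54, 54, 54, 54, 54, 54, 54, 54, 54, 54, 54, 54]
Key observation: The state at step 11, [53, 53, 53, 53, 53, 53, 53, 53, 53, 53, 53, 53], reappears at step 13: the system is in a cycle of period 2 from step 11 on.  Therefore the state at step 3330 equals the state at step 11 + ((3330 - 11) mod 2) = 12, which is [54, 54, 54, 54, 54, 54, 54, 54, 54, 54, 54, 54].

Derivation:
t=0: [61, 52, 96, 68, 100, 78, 60, 40, 45, 15, 75, 98]
t=1: [43, 48, 11, 34, 8, 25, 42, 41, 44, 21, 26, 9]
t=2: [46, 49, 18, 37, 16, 30, 44, 42, 45, 27, 28, 16]
t=3: [50, 51, 25, 40, 23, 35, 47, 44, 47, 33, 31, 23]
t=4: [55, 53, 32, 45, 30, 40, 50, 48, 50, 39, 35, 30]
t=5: [51, 52, 39, 50, 37, 46, 55, 52, 54, 45, 40, 37]
t=6: [55, 54, 46, 56, 44, 52, 51, 53, 52, 51, 46, 44]
t=7: [52, 53, 53, 51, 51, 54, 55, 53, 54, 55, 53, 51]
t=8: [54, 53, 54, 55, 55, 53, 52, 54, 53, 52, 53, 55]
t=9: [53, 53, 53, 52, 52, 54, 54, 52, 53, 54, 53, 52]
t=10: [54, 53, 54, 54, 54, 53, 53, 54, 54, 53, 53, 54]
t=11: [53, 53, 53, 53, 53, 53, 53, 53, 53, 53, 53, 53]
t=12: [54, 54, 54, 54, 54, 54, 54, 54, 54, 54, 54, 54]
t=13: [53, 53, 53, 53, 53, 53, 53, 53, 53, 53, 53, 53]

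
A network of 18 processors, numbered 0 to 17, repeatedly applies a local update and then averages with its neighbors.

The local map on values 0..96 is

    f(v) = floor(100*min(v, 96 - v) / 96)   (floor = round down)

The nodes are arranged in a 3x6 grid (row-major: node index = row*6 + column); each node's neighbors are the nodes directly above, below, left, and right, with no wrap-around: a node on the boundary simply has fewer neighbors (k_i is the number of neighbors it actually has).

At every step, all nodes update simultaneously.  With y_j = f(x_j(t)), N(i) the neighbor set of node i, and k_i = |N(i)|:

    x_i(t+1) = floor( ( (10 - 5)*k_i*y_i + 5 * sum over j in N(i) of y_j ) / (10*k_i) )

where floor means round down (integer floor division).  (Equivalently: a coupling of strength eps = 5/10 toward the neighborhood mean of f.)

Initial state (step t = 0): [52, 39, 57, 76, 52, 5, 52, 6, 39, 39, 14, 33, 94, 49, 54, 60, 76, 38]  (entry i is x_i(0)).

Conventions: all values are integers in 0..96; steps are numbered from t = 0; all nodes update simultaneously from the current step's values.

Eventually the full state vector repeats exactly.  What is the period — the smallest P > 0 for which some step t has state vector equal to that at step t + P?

Simulating step by step:
t=0: [52, 39, 57, 76, 52, 5, 52, 6, 39, 39, 14, 33, 94, 49, 54, 60, 76, 38]
t=1: [43, 35, 36, 30, 29, 22, 31, 24, 36, 33, 24, 26, 24, 32, 42, 35, 25, 33]
t=2: [39, 35, 35, 32, 28, 25, 31, 29, 35, 33, 27, 27, 28, 32, 39, 35, 28, 30]
t=3: [37, 35, 35, 33, 29, 27, 32, 32, 35, 33, 29, 28, 30, 33, 37, 35, 30, 29]
t=4: [36, 35, 35, 33, 30, 28, 33, 33, 35, 34, 30, 29, 32, 34, 36, 35, 31, 30]
t=5: [36, 35, 35, 34, 31, 29, 34, 34, 35, 34, 31, 30, 33, 34, 36, 35, 32, 31]
t=6: [36, 36, 35, 34, 32, 30, 35, 35, 35, 34, 32, 31, 34, 35, 36, 35, 33, 32]
t=7: [36, 36, 36, 34, 33, 31, 36, 36, 36, 35, 33, 32, 35, 36, 36, 35, 34, 33]
t=8: [37, 37, 36, 35, 33, 32, 36, 37, 36, 35, 34, 33, 36, 36, 36, 36, 34, 34]
t=9: [37, 37, 37, 35, 34, 33, 37, 37, 37, 36, 34, 34, 37, 37, 37, 36, 35, 34]
t=10: [38, 38, 37, 36, 35, 34, 38, 38, 37, 36, 35, 34, 38, 38, 37, 37, 35, 35]
t=11: [39, 38, 38, 37, 36, 35, 39, 38, 38, 37, 36, 35, 39, 38, 38, 37, 36, 35]
t=12: [39, 39, 38, 38, 37, 36, 39, 39, 38, 38, 37, 36, 39, 39, 38, 38, 37, 36]
t=13: [40, 39, 39, 38, 38, 37, 40, 39, 39, 38, 38, 37, 40, 39, 39, 38, 38, 37]
t=14: [40, 40, 39, 39, 38, 38, 40, 40, 39, 39, 38, 38, 40, 40, 39, 39, 38, 38]
t=15: [41, 40, 40, 39, 39, 39, 41, 40, 40, 39, 39, 39, 41, 40, 40, 39, 39, 39]
t=16: [41, 41, 40, 40, 40, 40, 41, 41, 40, 40, 40, 40, 41, 41, 40, 40, 40, 40]
t=17: [42, 41, 41, 41, 41, 41, 42, 41, 41, 41, 41, 41, 42, 41, 41, 41, 41, 41]
t=18: [42, 42, 42, 42, 42, 42, 42, 42, 42, 42, 42, 42, 42, 42, 42, 42, 42, 42]
t=19: [43, 43, 43, 43, 43, 43, 43, 43, 43, 43, 43, 43, 43, 43, 43, 43, 43, 43]
t=20: [44, 44, 44, 44, 44, 44, 44, 44, 44, 44, 44, 44, 44, 44, 44, 44, 44, 44]
t=21: [45, 45, 45, 45, 45, 45, 45, 45, 45, 45, 45, 45, 45, 45, 45, 45, 45, 45]
t=22: [46, 46, 46, 46, 46, 46, 46, 46, 46, 46, 46, 46, 46, 46, 46, 46, 46, 46]
t=23: [47, 47, 47, 47, 47, 47, 47, 47, 47, 47, 47, 47, 47, 47, 47, 47, 47, 47]
t=24: [48, 48, 48, 48, 48, 48, 48, 48, 48, 48, 48, 48, 48, 48, 48, 48, 48, 48]
t=25: [50, 50, 50, 50, 50, 50, 50, 50, 50, 50, 50, 50, 50, 50, 50, 50, 50, 50]
t=26: [47, 47, 47, 47, 47, 47, 47, 47, 47, 47, 47, 47, 47, 47, 47, 47, 47, 47]

Answer: 3
Key observation: The state at step 23, [47, 47, 47, 47, 47, 47, 47, 47, 47, 47, 47, 47, 47, 47, 47, 47, 47, 47], reappears at step 26 — and no state repeats earlier — so the cycle the system enters has period 3.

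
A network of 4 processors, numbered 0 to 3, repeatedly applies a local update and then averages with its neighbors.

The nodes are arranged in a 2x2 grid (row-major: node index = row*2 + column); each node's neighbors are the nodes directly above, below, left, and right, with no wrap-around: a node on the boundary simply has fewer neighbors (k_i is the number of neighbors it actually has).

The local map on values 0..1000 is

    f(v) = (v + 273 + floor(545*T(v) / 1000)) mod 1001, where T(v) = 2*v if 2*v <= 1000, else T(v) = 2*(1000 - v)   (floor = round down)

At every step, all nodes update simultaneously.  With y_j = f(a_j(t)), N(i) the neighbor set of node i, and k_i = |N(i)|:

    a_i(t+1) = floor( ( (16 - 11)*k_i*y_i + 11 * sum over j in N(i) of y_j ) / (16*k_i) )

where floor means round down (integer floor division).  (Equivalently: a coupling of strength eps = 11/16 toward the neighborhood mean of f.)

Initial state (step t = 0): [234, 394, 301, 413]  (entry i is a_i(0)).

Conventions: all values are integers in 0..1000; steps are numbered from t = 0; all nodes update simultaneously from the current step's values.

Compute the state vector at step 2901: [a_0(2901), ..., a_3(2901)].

Simulating step by step:
t=0: [234, 394, 301, 413]
t=1: [580, 338, 590, 384]
t=2: [538, 437, 227, 465]
t=3: [418, 248, 424, 396]
t=4: [371, 331, 133, 357]
t=5: [535, 323, 194, 526]
t=6: [656, 511, 427, 657]
t=7: [259, 306, 258, 259]
t=8: [847, 844, 813, 847]
t=9: [286, 285, 285, 286]
t=10: [868, 869, 869, 868]
t=11: [283, 283, 283, 283]
t=12: [864, 864, 864, 864]
t=13: [284, 284, 284, 284]
t=14: [866, 866, 866, 866]
t=15: [284, 284, 284, 284]

Answer: [284, 284, 284, 284]
Key observation: The state at step 13, [284, 284, 284, 284], reappears at step 15: the system is in a cycle of period 2 from step 13 on.  Therefore the state at step 2901 equals the state at step 13 + ((2901 - 13) mod 2) = 13, which is [284, 284, 284, 284].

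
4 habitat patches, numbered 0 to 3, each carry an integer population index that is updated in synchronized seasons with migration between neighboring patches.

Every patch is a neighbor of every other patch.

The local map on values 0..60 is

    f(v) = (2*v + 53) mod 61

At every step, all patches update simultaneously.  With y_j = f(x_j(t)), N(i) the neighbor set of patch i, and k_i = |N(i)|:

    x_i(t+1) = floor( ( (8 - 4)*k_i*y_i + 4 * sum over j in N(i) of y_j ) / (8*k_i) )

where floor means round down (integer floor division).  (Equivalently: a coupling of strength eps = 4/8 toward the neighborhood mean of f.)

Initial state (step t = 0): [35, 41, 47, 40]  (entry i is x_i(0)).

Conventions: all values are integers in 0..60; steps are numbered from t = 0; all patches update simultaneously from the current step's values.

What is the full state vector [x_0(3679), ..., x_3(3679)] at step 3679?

Simulating step by step:
t=0: [35, 41, 47, 40]
t=1: [8, 12, 16, 12]
t=2: [13, 16, 18, 16]
t=3: [21, 23, 25, 23]
t=4: [36, 38, 39, 38]
t=5: [5, 6, 7, 6]
t=6: [3, 4, 4, 4]
t=7: [29, 9, 9, 9]
t=8: [30, 16, 16, 16]
t=9: [38, 28, 28, 28]
t=10: [27, 41, 41, 41]
t=11: [29, 18, 18, 18]
t=12: [39, 31, 31, 31]
t=13: [31, 46, 46, 46]
t=14: [38, 28, 28, 28]

Answer: [38, 28, 28, 28]
Key observation: The state at step 9, [38, 28, 28, 28], reappears at step 14: the system is in a cycle of period 5 from step 9 on.  Therefore the state at step 3679 equals the state at step 9 + ((3679 - 9) mod 5) = 9, which is [38, 28, 28, 28].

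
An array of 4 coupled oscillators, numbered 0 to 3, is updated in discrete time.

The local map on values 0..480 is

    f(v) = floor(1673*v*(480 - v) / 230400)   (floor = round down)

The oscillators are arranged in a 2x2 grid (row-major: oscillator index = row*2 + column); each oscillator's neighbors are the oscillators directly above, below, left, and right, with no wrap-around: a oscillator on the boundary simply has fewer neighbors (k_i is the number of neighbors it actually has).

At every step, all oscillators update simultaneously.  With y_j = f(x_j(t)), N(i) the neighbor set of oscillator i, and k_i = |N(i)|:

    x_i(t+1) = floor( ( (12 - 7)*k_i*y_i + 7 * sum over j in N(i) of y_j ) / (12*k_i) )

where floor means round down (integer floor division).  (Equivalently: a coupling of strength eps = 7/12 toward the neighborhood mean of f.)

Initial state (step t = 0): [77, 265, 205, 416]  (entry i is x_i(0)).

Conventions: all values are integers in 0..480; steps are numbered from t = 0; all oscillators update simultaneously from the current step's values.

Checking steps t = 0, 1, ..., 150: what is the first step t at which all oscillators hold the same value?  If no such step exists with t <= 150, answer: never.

Simulating step by step:
t=0: [77, 265, 205, 416]  (not all equal)
t=1: [333, 294, 292, 320]  (not all equal)
t=2: [379, 377, 377, 386]  (not all equal)
t=3: [279, 274, 274, 273]  (not all equal)
t=4: [408, 408, 408, 409]  (not all equal)
t=5: [213, 212, 212, 211]  (not all equal)
t=6: [412, 412, 412, 412]  (all equal)

Answer: 6
Key observation: Synchronization is absorbing here: once all oscillators are equal they stay equal, and step 6 is the first all-equal step.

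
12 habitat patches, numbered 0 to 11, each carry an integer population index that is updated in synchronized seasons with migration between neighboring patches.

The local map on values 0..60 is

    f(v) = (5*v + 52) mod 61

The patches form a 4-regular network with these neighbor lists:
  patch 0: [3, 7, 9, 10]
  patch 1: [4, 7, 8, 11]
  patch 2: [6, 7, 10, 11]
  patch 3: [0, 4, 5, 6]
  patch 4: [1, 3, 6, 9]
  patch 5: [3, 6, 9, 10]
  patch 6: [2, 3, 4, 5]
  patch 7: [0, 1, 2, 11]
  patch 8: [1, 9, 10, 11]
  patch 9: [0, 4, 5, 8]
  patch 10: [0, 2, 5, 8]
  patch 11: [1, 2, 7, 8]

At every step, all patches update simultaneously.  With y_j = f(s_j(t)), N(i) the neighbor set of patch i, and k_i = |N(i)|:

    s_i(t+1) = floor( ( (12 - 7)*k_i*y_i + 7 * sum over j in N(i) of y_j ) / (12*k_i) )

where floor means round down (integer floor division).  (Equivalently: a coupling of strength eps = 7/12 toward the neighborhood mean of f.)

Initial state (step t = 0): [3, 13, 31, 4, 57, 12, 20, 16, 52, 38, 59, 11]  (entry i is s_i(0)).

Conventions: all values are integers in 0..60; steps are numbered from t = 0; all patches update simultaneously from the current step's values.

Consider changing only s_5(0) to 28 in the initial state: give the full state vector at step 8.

Answer: [23, 34, 21, 24, 28, 25, 19, 34, 24, 20, 26, 33]
Key observation: This trace re-runs the system from the modified initial state.

Derivation:
t=0: [3, 13, 31, 4, 57, 28, 20, 16, 52, 38, 59, 11]
t=1: [20, 37, 28, 15, 36, 24, 23, 23, 32, 32, 24, 33]
t=2: [31, 45, 29, 27, 39, 39, 35, 37, 36, 35, 38, 34]
t=3: [33, 34, 34, 12, 19, 23, 21, 38, 45, 29, 37, 38]
t=4: [40, 41, 46, 41, 30, 41, 37, 49, 37, 25, 44, 49]
t=5: [25, 31, 43, 19, 27, 27, 34, 38, 44, 36, 28, 45]
t=6: [43, 28, 30, 25, 21, 19, 24, 44, 28, 33, 19, 33]
t=7: [30, 19, 27, 42, 36, 34, 40, 24, 18, 27, 21, 23]
t=8: [23, 34, 21, 24, 28, 25, 19, 34, 24, 20, 26, 33]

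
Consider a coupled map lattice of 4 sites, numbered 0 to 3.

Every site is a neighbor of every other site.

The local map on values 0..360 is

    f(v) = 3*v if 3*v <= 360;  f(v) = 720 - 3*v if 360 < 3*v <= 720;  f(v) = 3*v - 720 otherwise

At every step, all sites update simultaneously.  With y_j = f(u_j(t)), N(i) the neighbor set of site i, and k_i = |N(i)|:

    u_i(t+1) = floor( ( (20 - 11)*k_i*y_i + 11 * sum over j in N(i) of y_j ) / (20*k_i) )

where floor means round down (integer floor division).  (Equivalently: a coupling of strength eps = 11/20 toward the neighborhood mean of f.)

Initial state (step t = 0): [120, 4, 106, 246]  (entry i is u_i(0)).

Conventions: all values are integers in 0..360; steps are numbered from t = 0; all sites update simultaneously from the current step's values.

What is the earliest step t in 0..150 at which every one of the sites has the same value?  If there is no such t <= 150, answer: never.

Simulating step by step:
t=0: [120, 4, 106, 246]  (not all equal)
t=1: [225, 133, 214, 134]  (not all equal)
t=2: [151, 225, 160, 224]  (not all equal)
t=3: [181, 122, 174, 122]  (not all equal)
t=4: [245, 292, 251, 292]  (not all equal)
t=5: [70, 107, 74, 107]  (not all equal)
t=6: [252, 282, 256, 282]  (not all equal)
t=7: [71, 95, 74, 95]  (not all equal)
t=8: [241, 260, 243, 260]  (not all equal)
t=9: [25, 40, 26, 40]  (not all equal)
t=10: [92, 104, 92, 104]  (not all equal)
t=11: [289, 298, 289, 298]  (not all equal)
t=12: [156, 164, 156, 164]  (not all equal)
t=13: [243, 236, 243, 236]  (not all equal)
t=14: [10, 10, 10, 10]  (all equal)

Answer: 14
Key observation: Synchronization is absorbing here: once all sites are equal they stay equal, and step 14 is the first all-equal step.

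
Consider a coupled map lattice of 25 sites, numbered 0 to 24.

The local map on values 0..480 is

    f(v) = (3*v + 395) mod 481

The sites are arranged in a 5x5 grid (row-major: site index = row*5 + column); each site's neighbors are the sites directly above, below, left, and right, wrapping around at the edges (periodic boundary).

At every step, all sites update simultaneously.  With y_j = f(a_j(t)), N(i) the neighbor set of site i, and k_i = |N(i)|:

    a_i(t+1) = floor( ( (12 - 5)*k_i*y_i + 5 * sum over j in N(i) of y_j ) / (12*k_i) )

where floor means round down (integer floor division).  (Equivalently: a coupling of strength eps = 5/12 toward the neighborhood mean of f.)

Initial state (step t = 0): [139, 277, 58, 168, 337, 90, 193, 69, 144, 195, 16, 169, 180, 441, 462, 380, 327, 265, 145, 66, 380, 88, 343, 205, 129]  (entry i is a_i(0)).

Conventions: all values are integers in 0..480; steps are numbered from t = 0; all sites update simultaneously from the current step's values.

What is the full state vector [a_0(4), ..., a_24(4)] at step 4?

Answer: [183, 282, 156, 114, 296, 139, 340, 167, 142, 280, 187, 267, 214, 166, 265, 254, 284, 398, 348, 306, 208, 302, 308, 100, 125]

Derivation:
t=0: [139, 277, 58, 168, 337, 90, 193, 69, 144, 195, 16, 169, 180, 441, 462, 380, 327, 265, 145, 66, 380, 88, 343, 205, 129]
t=1: [295, 217, 183, 340, 370, 191, 110, 164, 288, 147, 366, 383, 373, 315, 285, 164, 337, 307, 272, 177, 147, 232, 325, 187, 248]
t=2: [238, 169, 410, 399, 171, 104, 204, 348, 339, 275, 112, 143, 170, 314, 295, 371, 362, 328, 317, 376, 314, 209, 386, 411, 242]
t=3: [236, 290, 226, 216, 323, 204, 179, 392, 393, 298, 245, 278, 415, 382, 285, 115, 114, 342, 334, 143, 263, 133, 152, 191, 203]
t=4: [183, 282, 156, 114, 296, 139, 340, 167, 142, 280, 187, 267, 214, 166, 265, 254, 284, 398, 348, 306, 208, 302, 308, 100, 125]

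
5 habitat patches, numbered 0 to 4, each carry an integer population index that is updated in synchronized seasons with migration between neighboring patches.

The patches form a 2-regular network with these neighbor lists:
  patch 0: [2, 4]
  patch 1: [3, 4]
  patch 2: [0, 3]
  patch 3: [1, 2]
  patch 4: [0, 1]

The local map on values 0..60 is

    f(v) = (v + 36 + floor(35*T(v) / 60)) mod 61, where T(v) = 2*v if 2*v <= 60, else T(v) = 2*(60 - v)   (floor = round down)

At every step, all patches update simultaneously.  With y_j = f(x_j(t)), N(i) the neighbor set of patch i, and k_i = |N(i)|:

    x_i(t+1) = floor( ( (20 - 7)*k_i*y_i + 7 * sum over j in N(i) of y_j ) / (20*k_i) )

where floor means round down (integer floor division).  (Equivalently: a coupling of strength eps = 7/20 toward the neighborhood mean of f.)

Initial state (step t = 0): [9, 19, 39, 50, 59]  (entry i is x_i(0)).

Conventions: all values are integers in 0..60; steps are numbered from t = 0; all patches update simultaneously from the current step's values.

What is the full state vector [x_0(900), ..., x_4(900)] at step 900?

Answer: [38, 38, 38, 38, 38]
Key observation: The state at step 4, [38, 38, 38, 38, 38], reappears at step 5: the system is in a cycle of period 1 from step 4 on.  Therefore the state at step 900 equals the state at step 4 + ((900 - 4) mod 1) = 4, which is [38, 38, 38, 38, 38].

Derivation:
t=0: [9, 19, 39, 50, 59]
t=1: [48, 22, 40, 32, 35]
t=2: [37, 27, 38, 35, 35]
t=3: [38, 35, 38, 37, 37]
t=4: [38, 38, 38, 38, 38]
t=5: [38, 38, 38, 38, 38]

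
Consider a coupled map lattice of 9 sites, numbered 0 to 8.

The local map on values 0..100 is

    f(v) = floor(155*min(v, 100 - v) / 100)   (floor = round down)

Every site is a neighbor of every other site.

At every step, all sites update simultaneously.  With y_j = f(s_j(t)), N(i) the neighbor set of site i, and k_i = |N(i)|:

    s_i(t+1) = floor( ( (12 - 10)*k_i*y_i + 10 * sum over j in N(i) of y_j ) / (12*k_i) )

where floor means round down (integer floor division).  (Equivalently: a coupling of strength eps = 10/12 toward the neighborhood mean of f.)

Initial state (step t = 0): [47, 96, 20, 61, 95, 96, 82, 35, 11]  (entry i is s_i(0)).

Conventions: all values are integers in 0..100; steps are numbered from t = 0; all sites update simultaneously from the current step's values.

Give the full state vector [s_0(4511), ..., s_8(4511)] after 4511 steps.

Answer: [54, 54, 54, 54, 54, 54, 54, 54, 54]
Key observation: The state at step 3, [71, 71, 71, 71, 71, 71, 71, 71, 71], reappears at step 12: the system is in a cycle of period 9 from step 3 on.  Therefore the state at step 4511 equals the state at step 3 + ((4511 - 3) mod 9) = 11, which is [54, 54, 54, 54, 54, 54, 54, 54, 54].

Derivation:
t=0: [47, 96, 20, 61, 95, 96, 82, 35, 11]
t=1: [33, 29, 31, 32, 29, 29, 30, 32, 30]
t=2: [47, 46, 46, 46, 46, 46, 46, 46, 46]
t=3: [71, 71, 71, 71, 71, 71, 71, 71, 71]
t=4: [44, 44, 44, 44, 44, 44, 44, 44, 44]
t=5: [68, 68, 68, 68, 68, 68, 68, 68, 68]
t=6: [49, 49, 49, 49, 49, 49, 49, 49, 49]
t=7: [75, 75, 75, 75, 75, 75, 75, 75, 75]
t=8: [38, 38, 38, 38, 38, 38, 38, 38, 38]
t=9: [58, 58, 58, 58, 58, 58, 58, 58, 58]
t=10: [65, 65, 65, 65, 65, 65, 65, 65, 65]
t=11: [54, 54, 54, 54, 54, 54, 54, 54, 54]
t=12: [71, 71, 71, 71, 71, 71, 71, 71, 71]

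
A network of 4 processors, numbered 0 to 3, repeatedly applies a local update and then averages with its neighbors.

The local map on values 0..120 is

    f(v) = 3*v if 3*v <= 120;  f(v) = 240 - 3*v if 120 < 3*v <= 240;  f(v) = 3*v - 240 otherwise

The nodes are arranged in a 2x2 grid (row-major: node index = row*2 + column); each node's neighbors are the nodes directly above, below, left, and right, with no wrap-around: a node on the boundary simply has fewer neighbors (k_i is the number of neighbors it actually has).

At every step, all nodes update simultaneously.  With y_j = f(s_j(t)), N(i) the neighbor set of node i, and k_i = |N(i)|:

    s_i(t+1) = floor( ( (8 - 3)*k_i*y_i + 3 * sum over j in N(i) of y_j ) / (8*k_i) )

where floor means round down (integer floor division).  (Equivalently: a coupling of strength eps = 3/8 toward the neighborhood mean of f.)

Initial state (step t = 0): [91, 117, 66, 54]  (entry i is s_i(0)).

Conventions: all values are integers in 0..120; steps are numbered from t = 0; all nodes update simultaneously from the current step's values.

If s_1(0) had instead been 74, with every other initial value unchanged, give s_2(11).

Simulating step by step:
t=0: [91, 74, 66, 54]
t=1: [31, 32, 47, 60]
t=2: [94, 88, 90, 74]
t=3: [36, 26, 30, 21]
t=4: [99, 80, 88, 70]
t=5: [40, 16, 31, 23]
t=6: [101, 65, 93, 69]
t=7: [55, 46, 42, 36]
t=8: [87, 98, 105, 108]
t=9: [37, 53, 66, 76]
t=10: [92, 73, 49, 30]
t=11: [43, 36, 81, 77]

Answer: s_2(11) = 81
Key observation: This trace re-runs the system from the modified initial state.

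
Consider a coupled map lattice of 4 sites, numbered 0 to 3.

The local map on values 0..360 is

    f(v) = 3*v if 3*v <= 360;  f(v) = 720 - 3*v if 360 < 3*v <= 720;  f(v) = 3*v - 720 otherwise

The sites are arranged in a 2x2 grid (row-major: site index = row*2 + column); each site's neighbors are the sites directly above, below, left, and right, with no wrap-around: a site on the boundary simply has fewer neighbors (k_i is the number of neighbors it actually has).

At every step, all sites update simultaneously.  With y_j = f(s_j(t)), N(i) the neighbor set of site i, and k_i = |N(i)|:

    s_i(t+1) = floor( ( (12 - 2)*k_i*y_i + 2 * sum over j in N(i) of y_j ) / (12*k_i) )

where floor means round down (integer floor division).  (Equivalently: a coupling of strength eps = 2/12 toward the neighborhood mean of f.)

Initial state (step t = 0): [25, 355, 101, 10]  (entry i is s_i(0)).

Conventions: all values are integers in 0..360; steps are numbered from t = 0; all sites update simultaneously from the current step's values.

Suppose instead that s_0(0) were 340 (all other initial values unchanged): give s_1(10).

Simulating step by step:
t=0: [340, 355, 101, 10]
t=1: [304, 315, 280, 79]
t=2: [188, 223, 135, 226]
t=3: [160, 59, 279, 65]
t=4: [224, 183, 133, 187]
t=5: [81, 159, 284, 173]
t=6: [233, 239, 147, 198]
t=7: [41, 14, 244, 128]
t=8: [107, 73, 48, 284]
t=9: [297, 220, 157, 140]
t=10: [168, 89, 246, 275]

Answer: s_1(10) = 89
Key observation: This trace re-runs the system from the modified initial state.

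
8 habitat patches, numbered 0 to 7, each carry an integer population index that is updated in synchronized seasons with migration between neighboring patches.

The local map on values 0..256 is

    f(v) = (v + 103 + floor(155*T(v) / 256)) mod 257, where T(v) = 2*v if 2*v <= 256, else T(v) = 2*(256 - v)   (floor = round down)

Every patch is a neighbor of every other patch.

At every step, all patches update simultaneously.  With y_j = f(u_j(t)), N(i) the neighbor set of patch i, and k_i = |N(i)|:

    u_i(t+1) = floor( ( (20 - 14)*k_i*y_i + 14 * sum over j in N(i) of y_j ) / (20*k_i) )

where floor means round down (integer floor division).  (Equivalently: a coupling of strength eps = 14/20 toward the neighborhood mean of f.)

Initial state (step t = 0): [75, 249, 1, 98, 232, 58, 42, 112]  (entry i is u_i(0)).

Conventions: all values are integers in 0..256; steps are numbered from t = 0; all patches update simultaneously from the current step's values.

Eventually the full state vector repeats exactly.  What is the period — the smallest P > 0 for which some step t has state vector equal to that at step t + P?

Answer: 23
Key observation: The state at step 5, [111, 111, 111, 111, 111, 111, 111, 111], reappears at step 28 — and no state repeats earlier — so the cycle the system enters has period 23.

Derivation:
t=0: [75, 249, 1, 98, 232, 58, 42, 112]
t=1: [92, 111, 111, 103, 112, 136, 129, 109]
t=2: [83, 92, 92, 88, 92, 99, 99, 91]
t=3: [44, 48, 48, 47, 48, 51, 51, 48]
t=4: [207, 209, 209, 208, 209, 210, 210, 209]
t=5: [111, 111, 111, 111, 111, 111, 111, 111]
t=6: [91, 91, 91, 91, 91, 91, 91, 91]
t=7: [47, 47, 47, 47, 47, 47, 47, 47]
t=8: [206, 206, 206, 206, 206, 206, 206, 206]
t=9: [112, 112, 112, 112, 112, 112, 112, 112]
t=10: [93, 93, 93, 93, 93, 93, 93, 93]
t=11: [51, 51, 51, 51, 51, 51, 51, 51]
t=12: [215, 215, 215, 215, 215, 215, 215, 215]
t=13: [110, 110, 110, 110, 110, 110, 110, 110]
t=14: [89, 89, 89, 89, 89, 89, 89, 89]
t=15: [42, 42, 42, 42, 42, 42, 42, 42]
t=16: [195, 195, 195, 195, 195, 195, 195, 195]
t=17: [114, 114, 114, 114, 114, 114, 114, 114]
t=18: [98, 98, 98, 98, 98, 98, 98, 98]
t=19: [62, 62, 62, 62, 62, 62, 62, 62]
t=20: [240, 240, 240, 240, 240, 240, 240, 240]
t=21: [105, 105, 105, 105, 105, 105, 105, 105]
t=22: [78, 78, 78, 78, 78, 78, 78, 78]
t=23: [18, 18, 18, 18, 18, 18, 18, 18]
t=24: [142, 142, 142, 142, 142, 142, 142, 142]
t=25: [126, 126, 126, 126, 126, 126, 126, 126]
t=26: [124, 124, 124, 124, 124, 124, 124, 124]
t=27: [120, 120, 120, 120, 120, 120, 120, 120]
t=28: [111, 111, 111, 111, 111, 111, 111, 111]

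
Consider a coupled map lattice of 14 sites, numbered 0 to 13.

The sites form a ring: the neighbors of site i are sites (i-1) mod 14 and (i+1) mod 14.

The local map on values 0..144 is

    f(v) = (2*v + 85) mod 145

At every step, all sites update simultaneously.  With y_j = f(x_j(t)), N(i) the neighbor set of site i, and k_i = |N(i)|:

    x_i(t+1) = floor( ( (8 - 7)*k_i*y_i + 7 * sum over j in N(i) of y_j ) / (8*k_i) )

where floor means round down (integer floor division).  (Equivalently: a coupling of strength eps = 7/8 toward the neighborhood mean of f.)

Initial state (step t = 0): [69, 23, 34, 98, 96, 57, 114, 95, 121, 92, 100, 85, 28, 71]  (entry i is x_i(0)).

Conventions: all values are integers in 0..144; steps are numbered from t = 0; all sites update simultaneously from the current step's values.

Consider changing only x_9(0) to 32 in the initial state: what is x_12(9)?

Simulating step by step:
t=0: [69, 23, 34, 98, 96, 57, 114, 95, 121, 32, 100, 85, 28, 71]
t=1: [102, 54, 117, 78, 99, 74, 83, 42, 63, 77, 67, 136, 101, 106]
t=2: [42, 81, 66, 85, 97, 117, 62, 78, 59, 73, 79, 102, 50, 126]
t=3: [68, 54, 101, 103, 77, 90, 62, 65, 86, 79, 112, 78, 88, 33]
t=4: [33, 101, 39, 103, 64, 84, 91, 85, 87, 69, 87, 71, 59, 84]
t=5: [110, 28, 64, 37, 56, 96, 110, 117, 96, 109, 84, 85, 90, 41]
t=6: [73, 53, 76, 54, 70, 45, 72, 67, 34, 106, 67, 113, 72, 61]
t=7: [58, 83, 52, 81, 44, 75, 56, 49, 36, 36, 21, 71, 46, 82]
t=8: [98, 57, 96, 44, 87, 46, 62, 32, 23, 62, 57, 79, 85, 51]
t=9: [59, 124, 52, 111, 40, 81, 23, 85, 46, 88, 77, 84, 75, 112]

Answer: x_12(9) = 75
Key observation: This trace re-runs the system from the modified initial state.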